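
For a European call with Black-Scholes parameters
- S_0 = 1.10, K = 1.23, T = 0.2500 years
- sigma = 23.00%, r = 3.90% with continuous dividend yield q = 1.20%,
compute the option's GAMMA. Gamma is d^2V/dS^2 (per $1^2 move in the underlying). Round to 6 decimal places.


Answer: Gamma = 2.181340

Derivation:
d1 = -0.8551433877; d2 = -0.9701433877
phi(d1) = 0.2767685615; exp(-qT) = 0.9970044955; exp(-rT) = 0.9902973771
Gamma = exp(-qT) * phi(d1) / (S * sigma * sqrt(T)) = 0.9970044955 * 0.2767685615 / (1.1000 * 0.2300 * 0.5000000000) = 2.181340


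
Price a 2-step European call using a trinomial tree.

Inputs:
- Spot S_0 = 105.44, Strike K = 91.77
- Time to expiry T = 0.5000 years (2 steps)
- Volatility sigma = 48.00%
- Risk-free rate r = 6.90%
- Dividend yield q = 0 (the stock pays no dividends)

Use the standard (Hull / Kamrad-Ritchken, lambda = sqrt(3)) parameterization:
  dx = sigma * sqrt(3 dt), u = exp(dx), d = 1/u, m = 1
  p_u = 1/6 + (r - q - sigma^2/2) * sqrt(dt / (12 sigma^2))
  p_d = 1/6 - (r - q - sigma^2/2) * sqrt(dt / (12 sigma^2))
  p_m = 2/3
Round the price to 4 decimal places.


dt = T/N = 0.250000; dx = sigma*sqrt(3*dt) = 0.415692
u = exp(dx) = 1.515419; d = 1/u = 0.659883
p_u = 0.152774, p_m = 0.666667, p_d = 0.180559
Discount per step: exp(-r*dt) = 0.982898
Stock lattice S(k, j) with j the centered position index:
  k=0: S(0,+0) = 105.4400
  k=1: S(1,-1) = 69.5781; S(1,+0) = 105.4400; S(1,+1) = 159.7858
  k=2: S(2,-2) = 45.9134; S(2,-1) = 69.5781; S(2,+0) = 105.4400; S(2,+1) = 159.7858; S(2,+2) = 242.1425
Terminal payoffs V(N, j) = max(S_T - K, 0):
  V(2,-2) = 0.000000; V(2,-1) = 0.000000; V(2,+0) = 13.670000; V(2,+1) = 68.015815; V(2,+2) = 150.372515
Backward induction: V(k, j) = exp(-r*dt) * [p_u * V(k+1, j+1) + p_m * V(k+1, j) + p_d * V(k+1, j-1)]
  V(1,-1) = exp(-r*dt) * [p_u*13.670000 + p_m*0.000000 + p_d*0.000000] = 2.052707
  V(1,+0) = exp(-r*dt) * [p_u*68.015815 + p_m*13.670000 + p_d*0.000000] = 19.170828
  V(1,+1) = exp(-r*dt) * [p_u*150.372515 + p_m*68.015815 + p_d*13.670000] = 69.574585
  V(0,+0) = exp(-r*dt) * [p_u*69.574585 + p_m*19.170828 + p_d*2.052707] = 23.373693

Answer: Price = V(0,0) = 23.3737


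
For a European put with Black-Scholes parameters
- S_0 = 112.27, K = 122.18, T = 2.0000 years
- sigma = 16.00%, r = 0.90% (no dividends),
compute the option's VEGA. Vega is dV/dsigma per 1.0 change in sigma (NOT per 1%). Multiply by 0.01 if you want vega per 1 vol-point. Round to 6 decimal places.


d1 = -0.1811460970; d2 = -0.4074202670
phi(d1) = 0.3924502555; exp(-qT) = 1.0000000000; exp(-rT) = 0.9821610324
Vega = S * exp(-qT) * phi(d1) * sqrt(T) = 112.2700 * 1.0000000000 * 0.3924502555 * 1.4142135624 = 62.310801

Answer: Vega = 62.310801


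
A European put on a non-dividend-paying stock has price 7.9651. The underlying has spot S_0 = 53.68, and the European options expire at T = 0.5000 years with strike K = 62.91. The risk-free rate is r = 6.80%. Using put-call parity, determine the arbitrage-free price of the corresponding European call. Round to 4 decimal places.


Answer: Call price = 0.8381

Derivation:
Put-call parity: C - P = S_0 * exp(-qT) - K * exp(-rT).
S_0 * exp(-qT) = 53.6800 * 1.00000000 = 53.68000000
K * exp(-rT) = 62.9100 * 0.96657150 = 60.80701336
C = P + S*exp(-qT) - K*exp(-rT)
C = 7.9651 + 53.68000000 - 60.80701336 = 0.8381


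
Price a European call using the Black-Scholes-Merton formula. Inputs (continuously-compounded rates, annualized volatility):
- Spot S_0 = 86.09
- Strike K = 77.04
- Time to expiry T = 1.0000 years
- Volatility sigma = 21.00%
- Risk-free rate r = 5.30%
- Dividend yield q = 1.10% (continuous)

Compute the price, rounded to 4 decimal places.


Answer: Price = 14.3308

Derivation:
d1 = (ln(S/K) + (r - q + 0.5*sigma^2) * T) / (sigma * sqrt(T)) = 0.83389759
d2 = d1 - sigma * sqrt(T) = 0.62389759
exp(-rT) = 0.94838001; exp(-qT) = 0.98906028
C = S_0 * exp(-qT) * N(d1) - K * exp(-rT) * N(d2)
N(d1) = 0.79783065; N(d2) = 0.73365258
C = 86.0900 * 0.98906028 * 0.79783065 - 77.0400 * 0.94838001 * 0.73365258 = 14.3308


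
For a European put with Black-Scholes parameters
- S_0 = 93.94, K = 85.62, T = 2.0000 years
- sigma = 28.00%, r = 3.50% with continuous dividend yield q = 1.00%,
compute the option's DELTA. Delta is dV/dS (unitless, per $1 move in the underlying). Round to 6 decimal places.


Answer: Delta = -0.282558

Derivation:
d1 = 0.5584562175; d2 = 0.1624764200
phi(d1) = 0.3413403497; exp(-qT) = 0.9801986733; exp(-rT) = 0.9323938199
N(-d1) = 0.2882664468
Delta = -exp(-qT) * N(-d1) = -0.9801986733 * 0.2882664468 = -0.282558


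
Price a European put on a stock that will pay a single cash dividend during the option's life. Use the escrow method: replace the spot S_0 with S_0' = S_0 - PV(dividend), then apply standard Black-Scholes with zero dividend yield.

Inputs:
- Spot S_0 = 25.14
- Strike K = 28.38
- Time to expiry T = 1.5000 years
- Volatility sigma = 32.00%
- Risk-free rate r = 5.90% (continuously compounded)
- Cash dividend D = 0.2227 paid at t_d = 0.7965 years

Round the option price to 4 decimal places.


PV(D) = D * exp(-r * t_d) = 0.2227 * 0.95409360 = 0.21247664
S_0' = S_0 - PV(D) = 25.1400 - 0.21247664 = 24.92752336
d1 = (ln(S_0'/K) + (r + sigma^2/2)*T) / (sigma*sqrt(T)) = 0.09080431
d2 = d1 - sigma*sqrt(T) = -0.30111405
exp(-rT) = 0.91530311
N(-d1) = 0.46382404; N(-d2) = 0.61833624
P = K * exp(-rT) * N(-d2) - S_0' * N(-d1) = 28.3800 * 0.91530311 * 0.61833624 - 24.92752336 * 0.46382404 = 4.5001

Answer: Price = 4.5001


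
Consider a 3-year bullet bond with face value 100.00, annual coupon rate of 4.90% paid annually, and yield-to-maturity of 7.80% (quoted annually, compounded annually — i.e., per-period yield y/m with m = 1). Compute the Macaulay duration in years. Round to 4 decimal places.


Coupon per period c = face * coupon_rate / m = 4.900000
Periods per year m = 1; per-period yield y/m = 0.078000
Number of cashflows N = 3
Cashflows (t years, CF_t, discount factor 1/(1+y/m)^(m*t), PV):
  t = 1.0000: CF_t = 4.900000, DF = 0.927644, PV = 4.545455
  t = 2.0000: CF_t = 4.900000, DF = 0.860523, PV = 4.216563
  t = 3.0000: CF_t = 104.900000, DF = 0.798259, PV = 83.737349
Price P = sum_t PV_t = 92.499366
Macaulay numerator sum_t t * PV_t:
  t * PV_t at t = 1.0000: 4.545455
  t * PV_t at t = 2.0000: 8.433125
  t * PV_t at t = 3.0000: 251.212046
Macaulay duration D = (sum_t t * PV_t) / P = 264.190626 / 92.499366 = 2.856134

Answer: Macaulay duration = 2.8561 years


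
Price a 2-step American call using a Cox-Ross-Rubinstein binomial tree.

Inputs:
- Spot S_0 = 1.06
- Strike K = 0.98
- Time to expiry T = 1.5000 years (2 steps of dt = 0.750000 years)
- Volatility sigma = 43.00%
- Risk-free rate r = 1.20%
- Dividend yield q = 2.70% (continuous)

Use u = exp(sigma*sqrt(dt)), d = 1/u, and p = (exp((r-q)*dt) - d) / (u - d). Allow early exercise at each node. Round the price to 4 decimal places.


Answer: Price = V(0,0) = 0.2363

Derivation:
dt = T/N = 0.750000
u = exp(sigma*sqrt(dt)) = 1.451200; d = 1/u = 0.689085
p = (exp((r-q)*dt) - d) / (u - d) = 0.393285
Discount per step: exp(-r*dt) = 0.991040
Stock lattice S(k, i) with i counting down-moves:
  k=0: S(0,0) = 1.0600
  k=1: S(1,0) = 1.5383; S(1,1) = 0.7304
  k=2: S(2,0) = 2.2323; S(2,1) = 1.0600; S(2,2) = 0.5033
Terminal payoffs V(N, i) = max(S_T - K, 0):
  V(2,0) = 1.252341; V(2,1) = 0.080000; V(2,2) = 0.000000
Backward induction: V(k, i) = exp(-r*dt) * [p * V(k+1, i) + (1-p) * V(k+1, i+1)]; then take max(V_cont, immediate exercise) for American.
  V(1,0) = exp(-r*dt) * [p*1.252341 + (1-p)*0.080000] = 0.536216; exercise = 0.558272; V(1,0) = max -> 0.558272
  V(1,1) = exp(-r*dt) * [p*0.080000 + (1-p)*0.000000] = 0.031181; exercise = 0.000000; V(1,1) = max -> 0.031181
  V(0,0) = exp(-r*dt) * [p*0.558272 + (1-p)*0.031181] = 0.236341; exercise = 0.080000; V(0,0) = max -> 0.236341


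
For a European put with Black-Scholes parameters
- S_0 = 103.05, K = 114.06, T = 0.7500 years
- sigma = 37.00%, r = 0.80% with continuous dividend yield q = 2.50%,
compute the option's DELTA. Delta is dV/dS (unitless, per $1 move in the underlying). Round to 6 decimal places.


Answer: Delta = -0.567106

Derivation:
d1 = -0.1963703034; d2 = -0.5167997028
phi(d1) = 0.3913240925; exp(-qT) = 0.9814246877; exp(-rT) = 0.9940179641
N(-d1) = 0.5778398309
Delta = -exp(-qT) * N(-d1) = -0.9814246877 * 0.5778398309 = -0.567106


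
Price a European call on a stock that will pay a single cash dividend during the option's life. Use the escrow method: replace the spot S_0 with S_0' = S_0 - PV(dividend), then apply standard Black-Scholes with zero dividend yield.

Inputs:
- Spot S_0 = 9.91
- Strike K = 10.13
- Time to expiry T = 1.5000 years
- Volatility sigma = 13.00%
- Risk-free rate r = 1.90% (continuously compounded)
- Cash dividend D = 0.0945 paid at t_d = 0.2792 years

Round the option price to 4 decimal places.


PV(D) = D * exp(-r * t_d) = 0.0945 * 0.99470925 = 0.09400002
S_0' = S_0 - PV(D) = 9.9100 - 0.09400002 = 9.81599998
d1 = (ln(S_0'/K) + (r + sigma^2/2)*T) / (sigma*sqrt(T)) = 0.06084399
d2 = d1 - sigma*sqrt(T) = -0.09837285
exp(-rT) = 0.97190229
N(d1) = 0.52425827; N(d2) = 0.46081812
C = S_0' * N(d1) - K * exp(-rT) * N(d2) = 9.81599998 * 0.52425827 - 10.1300 * 0.97190229 * 0.46081812 = 0.6092

Answer: Price = 0.6092


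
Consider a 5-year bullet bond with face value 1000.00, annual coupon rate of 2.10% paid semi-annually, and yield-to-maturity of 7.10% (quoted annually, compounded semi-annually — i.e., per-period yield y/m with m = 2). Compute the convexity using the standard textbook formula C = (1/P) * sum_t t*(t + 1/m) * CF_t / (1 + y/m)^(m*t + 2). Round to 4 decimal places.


Coupon per period c = face * coupon_rate / m = 10.500000
Periods per year m = 2; per-period yield y/m = 0.035500
Number of cashflows N = 10
Cashflows (t years, CF_t, discount factor 1/(1+y/m)^(m*t), PV):
  t = 0.5000: CF_t = 10.500000, DF = 0.965717, PV = 10.140029
  t = 1.0000: CF_t = 10.500000, DF = 0.932609, PV = 9.792399
  t = 1.5000: CF_t = 10.500000, DF = 0.900637, PV = 9.456686
  t = 2.0000: CF_t = 10.500000, DF = 0.869760, PV = 9.132483
  t = 2.5000: CF_t = 10.500000, DF = 0.839942, PV = 8.819395
  t = 3.0000: CF_t = 10.500000, DF = 0.811147, PV = 8.517040
  t = 3.5000: CF_t = 10.500000, DF = 0.783338, PV = 8.225051
  t = 4.0000: CF_t = 10.500000, DF = 0.756483, PV = 7.943072
  t = 4.5000: CF_t = 10.500000, DF = 0.730549, PV = 7.670760
  t = 5.0000: CF_t = 1010.500000, DF = 0.705503, PV = 712.910950
Price P = sum_t PV_t = 792.607864
Convexity numerator sum_t t*(t + 1/m) * CF_t / (1+y/m)^(m*t + 2):
  t = 0.5000: term = 4.728343
  t = 1.0000: term = 13.698725
  t = 1.5000: term = 26.458184
  t = 2.0000: term = 42.585199
  t = 2.5000: term = 61.687879
  t = 3.0000: term = 83.402251
  t = 3.5000: term = 107.390634
  t = 4.0000: term = 133.340099
  t = 4.5000: term = 160.961007
  t = 5.0000: term = 18283.855188
Convexity = (1/P) * sum = 18918.107510 / 792.607864 = 23.868180

Answer: Convexity = 23.8682


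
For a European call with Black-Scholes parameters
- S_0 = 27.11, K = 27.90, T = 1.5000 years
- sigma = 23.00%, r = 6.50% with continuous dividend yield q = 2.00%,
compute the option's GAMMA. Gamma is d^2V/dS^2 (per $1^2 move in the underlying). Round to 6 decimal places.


Answer: Gamma = 0.048768

Derivation:
d1 = 0.2784997939; d2 = -0.0031915265
phi(d1) = 0.3837670309; exp(-qT) = 0.9704455335; exp(-rT) = 0.9071023416
Gamma = exp(-qT) * phi(d1) / (S * sigma * sqrt(T)) = 0.9704455335 * 0.3837670309 / (27.1100 * 0.2300 * 1.2247448714) = 0.048768


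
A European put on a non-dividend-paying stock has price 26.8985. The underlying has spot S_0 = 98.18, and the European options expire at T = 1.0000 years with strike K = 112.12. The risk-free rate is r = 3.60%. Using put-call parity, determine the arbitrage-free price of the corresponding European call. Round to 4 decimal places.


Answer: Call price = 16.9230

Derivation:
Put-call parity: C - P = S_0 * exp(-qT) - K * exp(-rT).
S_0 * exp(-qT) = 98.1800 * 1.00000000 = 98.18000000
K * exp(-rT) = 112.1200 * 0.96464029 = 108.15546971
C = P + S*exp(-qT) - K*exp(-rT)
C = 26.8985 + 98.18000000 - 108.15546971 = 16.9230


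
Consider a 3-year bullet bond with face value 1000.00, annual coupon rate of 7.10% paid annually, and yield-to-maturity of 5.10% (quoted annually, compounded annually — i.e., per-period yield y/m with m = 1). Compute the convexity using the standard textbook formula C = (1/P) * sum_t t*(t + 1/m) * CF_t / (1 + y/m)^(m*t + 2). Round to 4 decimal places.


Coupon per period c = face * coupon_rate / m = 71.000000
Periods per year m = 1; per-period yield y/m = 0.051000
Number of cashflows N = 3
Cashflows (t years, CF_t, discount factor 1/(1+y/m)^(m*t), PV):
  t = 1.0000: CF_t = 71.000000, DF = 0.951475, PV = 67.554710
  t = 2.0000: CF_t = 71.000000, DF = 0.905304, PV = 64.276603
  t = 3.0000: CF_t = 1071.000000, DF = 0.861374, PV = 922.531752
Price P = sum_t PV_t = 1054.363065
Convexity numerator sum_t t*(t + 1/m) * CF_t / (1+y/m)^(m*t + 2):
  t = 1.0000: term = 122.315134
  t = 2.0000: term = 349.139299
  t = 3.0000: term = 10022.063191
Convexity = (1/P) * sum = 10493.517624 / 1054.363065 = 9.952471

Answer: Convexity = 9.9525


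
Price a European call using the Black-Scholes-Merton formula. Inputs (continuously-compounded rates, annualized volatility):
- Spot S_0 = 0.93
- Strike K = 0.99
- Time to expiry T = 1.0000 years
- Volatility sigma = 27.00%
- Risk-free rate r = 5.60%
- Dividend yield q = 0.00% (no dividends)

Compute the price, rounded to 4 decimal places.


Answer: Price = 0.0972

Derivation:
d1 = (ln(S/K) + (r - q + 0.5*sigma^2) * T) / (sigma * sqrt(T)) = 0.11085053
d2 = d1 - sigma * sqrt(T) = -0.15914947
exp(-rT) = 0.94553914; exp(-qT) = 1.00000000
C = S_0 * exp(-qT) * N(d1) - K * exp(-rT) * N(d2)
N(d1) = 0.54413256; N(d2) = 0.43677556
C = 0.9300 * 1.00000000 * 0.54413256 - 0.9900 * 0.94553914 * 0.43677556 = 0.0972


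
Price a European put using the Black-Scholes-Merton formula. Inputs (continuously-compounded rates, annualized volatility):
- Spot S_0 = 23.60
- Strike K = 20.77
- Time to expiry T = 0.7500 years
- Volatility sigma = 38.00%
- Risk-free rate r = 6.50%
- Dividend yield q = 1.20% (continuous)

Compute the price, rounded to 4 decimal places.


Answer: Price = 1.3712

Derivation:
d1 = (ln(S/K) + (r - q + 0.5*sigma^2) * T) / (sigma * sqrt(T)) = 0.67348539
d2 = d1 - sigma * sqrt(T) = 0.34439574
exp(-rT) = 0.95241920; exp(-qT) = 0.99104038
P = K * exp(-rT) * N(-d2) - S_0 * exp(-qT) * N(-d1)
N(-d1) = 0.25031927; N(-d2) = 0.36527435
P = 20.7700 * 0.95241920 * 0.36527435 - 23.6000 * 0.99104038 * 0.25031927 = 1.3712


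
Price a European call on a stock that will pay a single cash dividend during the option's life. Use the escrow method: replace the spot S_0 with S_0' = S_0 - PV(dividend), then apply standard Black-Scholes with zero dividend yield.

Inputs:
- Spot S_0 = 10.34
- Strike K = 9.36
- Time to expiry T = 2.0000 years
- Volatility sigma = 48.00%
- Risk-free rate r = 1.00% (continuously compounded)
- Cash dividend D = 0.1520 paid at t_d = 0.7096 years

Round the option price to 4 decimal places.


PV(D) = D * exp(-r * t_d) = 0.1520 * 0.99292912 = 0.15092523
S_0' = S_0 - PV(D) = 10.3400 - 0.15092523 = 10.18907477
d1 = (ln(S_0'/K) + (r + sigma^2/2)*T) / (sigma*sqrt(T)) = 0.49390047
d2 = d1 - sigma*sqrt(T) = -0.18492204
exp(-rT) = 0.98019867
N(d1) = 0.68931176; N(d2) = 0.42664509
C = S_0' * N(d1) - K * exp(-rT) * N(d2) = 10.18907477 * 0.68931176 - 9.3600 * 0.98019867 * 0.42664509 = 3.1091

Answer: Price = 3.1091


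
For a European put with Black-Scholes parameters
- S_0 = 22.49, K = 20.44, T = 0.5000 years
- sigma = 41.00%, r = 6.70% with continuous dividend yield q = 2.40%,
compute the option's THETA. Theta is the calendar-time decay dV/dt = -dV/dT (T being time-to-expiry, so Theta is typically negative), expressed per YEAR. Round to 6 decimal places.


d1 = 0.5487907490; d2 = 0.2588769687
phi(d1) = 0.3431717678; exp(-qT) = 0.9880717129; exp(-rT) = 0.9670549112
Theta = -S*exp(-qT)*phi(d1)*sigma/(2*sqrt(T)) + r*K*exp(-rT)*N(-d2) - q*S*exp(-qT)*N(-d1)
N(-d1) = 0.2915745298; N(-d2) = 0.3978650844; sqrt(T) = 0.7071067812
Term 1 = -22.4900 * 0.9880717129 * 0.3431717678 * 0.4100 / (2 * 0.7071067812) = -2.2108451871
Term 2 = 0.0670 * 20.4400 * 0.9670549112 * 0.3978650844 = 0.5269175421
Term 3 = -0.0240 * 22.4900 * 0.9880717129 * 0.2915745298 = -0.1555029912
Theta = -2.2108451871 + (0.5269175421) + (-0.1555029912) = -1.839431

Answer: Theta = -1.839431


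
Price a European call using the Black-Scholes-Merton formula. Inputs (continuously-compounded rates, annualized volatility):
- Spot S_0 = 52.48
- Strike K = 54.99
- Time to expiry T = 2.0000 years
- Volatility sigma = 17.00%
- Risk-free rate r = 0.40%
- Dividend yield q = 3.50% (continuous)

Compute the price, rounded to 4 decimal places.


d1 = (ln(S/K) + (r - q + 0.5*sigma^2) * T) / (sigma * sqrt(T)) = -0.33200413
d2 = d1 - sigma * sqrt(T) = -0.57242043
exp(-rT) = 0.99203191; exp(-qT) = 0.93239382
C = S_0 * exp(-qT) * N(d1) - K * exp(-rT) * N(d2)
N(d1) = 0.36994307; N(d2) = 0.28351859
C = 52.4800 * 0.93239382 * 0.36994307 - 54.9900 * 0.99203191 * 0.28351859 = 2.6356

Answer: Price = 2.6356


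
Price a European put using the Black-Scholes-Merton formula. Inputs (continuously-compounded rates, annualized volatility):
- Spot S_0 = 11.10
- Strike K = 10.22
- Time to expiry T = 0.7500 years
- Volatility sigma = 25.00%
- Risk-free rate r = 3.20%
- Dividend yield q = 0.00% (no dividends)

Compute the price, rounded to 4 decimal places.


d1 = (ln(S/K) + (r - q + 0.5*sigma^2) * T) / (sigma * sqrt(T)) = 0.60061067
d2 = d1 - sigma * sqrt(T) = 0.38410431
exp(-rT) = 0.97628571; exp(-qT) = 1.00000000
P = K * exp(-rT) * N(-d2) - S_0 * exp(-qT) * N(-d1)
N(-d1) = 0.27404967; N(-d2) = 0.35045057
P = 10.2200 * 0.97628571 * 0.35045057 - 11.1000 * 1.00000000 * 0.27404967 = 0.4547

Answer: Price = 0.4547


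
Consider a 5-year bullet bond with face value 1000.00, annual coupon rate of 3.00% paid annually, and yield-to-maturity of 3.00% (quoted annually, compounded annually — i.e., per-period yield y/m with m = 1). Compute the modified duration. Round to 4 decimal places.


Answer: Modified duration = 4.5797

Derivation:
Coupon per period c = face * coupon_rate / m = 30.000000
Periods per year m = 1; per-period yield y/m = 0.030000
Number of cashflows N = 5
Cashflows (t years, CF_t, discount factor 1/(1+y/m)^(m*t), PV):
  t = 1.0000: CF_t = 30.000000, DF = 0.970874, PV = 29.126214
  t = 2.0000: CF_t = 30.000000, DF = 0.942596, PV = 28.277877
  t = 3.0000: CF_t = 30.000000, DF = 0.915142, PV = 27.454250
  t = 4.0000: CF_t = 30.000000, DF = 0.888487, PV = 26.654611
  t = 5.0000: CF_t = 1030.000000, DF = 0.862609, PV = 888.487048
Price P = sum_t PV_t = 1000.000000
First compute Macaulay numerator sum_t t * PV_t:
  t * PV_t at t = 1.0000: 29.126214
  t * PV_t at t = 2.0000: 56.555755
  t * PV_t at t = 3.0000: 82.362749
  t * PV_t at t = 4.0000: 106.618446
  t * PV_t at t = 5.0000: 4442.435240
Macaulay duration D = 4717.098403 / 1000.000000 = 4.717098
Modified duration = D / (1 + y/m) = 4.717098 / (1 + 0.030000) = 4.579707


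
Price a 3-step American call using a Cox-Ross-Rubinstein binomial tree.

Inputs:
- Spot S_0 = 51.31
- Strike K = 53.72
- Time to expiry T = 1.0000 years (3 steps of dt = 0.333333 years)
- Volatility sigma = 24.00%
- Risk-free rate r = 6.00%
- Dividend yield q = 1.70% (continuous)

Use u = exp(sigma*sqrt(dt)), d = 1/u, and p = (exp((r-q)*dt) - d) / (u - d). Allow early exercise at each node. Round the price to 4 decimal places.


dt = T/N = 0.333333
u = exp(sigma*sqrt(dt)) = 1.148623; d = 1/u = 0.870607
p = (exp((r-q)*dt) - d) / (u - d) = 0.517341
Discount per step: exp(-r*dt) = 0.980199
Stock lattice S(k, i) with i counting down-moves:
  k=0: S(0,0) = 51.3100
  k=1: S(1,0) = 58.9359; S(1,1) = 44.6709
  k=2: S(2,0) = 67.6951; S(2,1) = 51.3100; S(2,2) = 38.8908
  k=3: S(3,0) = 77.7562; S(3,1) = 58.9359; S(3,2) = 44.6709; S(3,3) = 33.8586
Terminal payoffs V(N, i) = max(S_T - K, 0):
  V(3,0) = 24.036166; V(3,1) = 5.215860; V(3,2) = 0.000000; V(3,3) = 0.000000
Backward induction: V(k, i) = exp(-r*dt) * [p * V(k+1, i) + (1-p) * V(k+1, i+1)]; then take max(V_cont, immediate exercise) for American.
  V(2,0) = exp(-r*dt) * [p*24.036166 + (1-p)*5.215860] = 14.656306; exercise = 13.975100; V(2,0) = max -> 14.656306
  V(2,1) = exp(-r*dt) * [p*5.215860 + (1-p)*0.000000] = 2.644949; exercise = 0.000000; V(2,1) = max -> 2.644949
  V(2,2) = exp(-r*dt) * [p*0.000000 + (1-p)*0.000000] = 0.000000; exercise = 0.000000; V(2,2) = max -> 0.000000
  V(1,0) = exp(-r*dt) * [p*14.656306 + (1-p)*2.644949] = 8.683503; exercise = 5.215860; V(1,0) = max -> 8.683503
  V(1,1) = exp(-r*dt) * [p*2.644949 + (1-p)*0.000000] = 1.341246; exercise = 0.000000; V(1,1) = max -> 1.341246
  V(0,0) = exp(-r*dt) * [p*8.683503 + (1-p)*1.341246] = 5.037926; exercise = 0.000000; V(0,0) = max -> 5.037926

Answer: Price = V(0,0) = 5.0379


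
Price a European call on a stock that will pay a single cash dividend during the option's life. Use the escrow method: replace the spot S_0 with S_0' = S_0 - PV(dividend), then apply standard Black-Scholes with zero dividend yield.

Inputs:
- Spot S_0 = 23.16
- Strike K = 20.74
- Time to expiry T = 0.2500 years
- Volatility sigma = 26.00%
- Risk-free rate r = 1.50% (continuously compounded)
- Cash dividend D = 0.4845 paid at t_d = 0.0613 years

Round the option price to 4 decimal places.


PV(D) = D * exp(-r * t_d) = 0.4845 * 0.99908092 = 0.48405471
S_0' = S_0 - PV(D) = 23.1600 - 0.48405471 = 22.67594529
d1 = (ln(S_0'/K) + (r + sigma^2/2)*T) / (sigma*sqrt(T)) = 0.78031139
d2 = d1 - sigma*sqrt(T) = 0.65031139
exp(-rT) = 0.99625702
N(d1) = 0.78239620; N(d2) = 0.74225445
C = S_0' * N(d1) - K * exp(-rT) * N(d2) = 22.67594529 * 0.78239620 - 20.7400 * 0.99625702 * 0.74225445 = 2.4048

Answer: Price = 2.4048


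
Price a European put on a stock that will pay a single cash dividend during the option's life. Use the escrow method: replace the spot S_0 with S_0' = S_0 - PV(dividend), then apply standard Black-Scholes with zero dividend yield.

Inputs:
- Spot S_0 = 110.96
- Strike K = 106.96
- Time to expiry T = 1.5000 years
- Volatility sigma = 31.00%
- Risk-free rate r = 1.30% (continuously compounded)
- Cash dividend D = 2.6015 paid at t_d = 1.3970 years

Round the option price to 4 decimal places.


PV(D) = D * exp(-r * t_d) = 2.6015 * 0.98200292 = 2.55468059
S_0' = S_0 - PV(D) = 110.9600 - 2.55468059 = 108.40531941
d1 = (ln(S_0'/K) + (r + sigma^2/2)*T) / (sigma*sqrt(T)) = 0.27654799
d2 = d1 - sigma*sqrt(T) = -0.10312292
exp(-rT) = 0.98068890
N(-d1) = 0.39106360; N(-d2) = 0.54106729
P = K * exp(-rT) * N(-d2) - S_0' * N(-d1) = 106.9600 * 0.98068890 * 0.54106729 - 108.40531941 * 0.39106360 = 14.3616

Answer: Price = 14.3616


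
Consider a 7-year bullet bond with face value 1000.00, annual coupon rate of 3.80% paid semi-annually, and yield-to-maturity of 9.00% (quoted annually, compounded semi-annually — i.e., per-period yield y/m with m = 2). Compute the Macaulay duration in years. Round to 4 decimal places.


Coupon per period c = face * coupon_rate / m = 19.000000
Periods per year m = 2; per-period yield y/m = 0.045000
Number of cashflows N = 14
Cashflows (t years, CF_t, discount factor 1/(1+y/m)^(m*t), PV):
  t = 0.5000: CF_t = 19.000000, DF = 0.956938, PV = 18.181818
  t = 1.0000: CF_t = 19.000000, DF = 0.915730, PV = 17.398869
  t = 1.5000: CF_t = 19.000000, DF = 0.876297, PV = 16.649635
  t = 2.0000: CF_t = 19.000000, DF = 0.838561, PV = 15.932666
  t = 2.5000: CF_t = 19.000000, DF = 0.802451, PV = 15.246570
  t = 3.0000: CF_t = 19.000000, DF = 0.767896, PV = 14.590019
  t = 3.5000: CF_t = 19.000000, DF = 0.734828, PV = 13.961741
  t = 4.0000: CF_t = 19.000000, DF = 0.703185, PV = 13.360517
  t = 4.5000: CF_t = 19.000000, DF = 0.672904, PV = 12.785184
  t = 5.0000: CF_t = 19.000000, DF = 0.643928, PV = 12.234626
  t = 5.5000: CF_t = 19.000000, DF = 0.616199, PV = 11.707776
  t = 6.0000: CF_t = 19.000000, DF = 0.589664, PV = 11.203613
  t = 6.5000: CF_t = 19.000000, DF = 0.564272, PV = 10.721161
  t = 7.0000: CF_t = 1019.000000, DF = 0.539973, PV = 550.232347
Price P = sum_t PV_t = 734.206543
Macaulay numerator sum_t t * PV_t:
  t * PV_t at t = 0.5000: 9.090909
  t * PV_t at t = 1.0000: 17.398869
  t * PV_t at t = 1.5000: 24.974453
  t * PV_t at t = 2.0000: 31.865331
  t * PV_t at t = 2.5000: 38.116425
  t * PV_t at t = 3.0000: 43.770057
  t * PV_t at t = 3.5000: 48.866092
  t * PV_t at t = 4.0000: 53.442070
  t * PV_t at t = 4.5000: 57.533329
  t * PV_t at t = 5.0000: 61.173130
  t * PV_t at t = 5.5000: 64.392768
  t * PV_t at t = 6.0000: 67.221681
  t * PV_t at t = 6.5000: 69.687548
  t * PV_t at t = 7.0000: 3851.626426
Macaulay duration D = (sum_t t * PV_t) / P = 4439.159087 / 734.206543 = 6.046199

Answer: Macaulay duration = 6.0462 years


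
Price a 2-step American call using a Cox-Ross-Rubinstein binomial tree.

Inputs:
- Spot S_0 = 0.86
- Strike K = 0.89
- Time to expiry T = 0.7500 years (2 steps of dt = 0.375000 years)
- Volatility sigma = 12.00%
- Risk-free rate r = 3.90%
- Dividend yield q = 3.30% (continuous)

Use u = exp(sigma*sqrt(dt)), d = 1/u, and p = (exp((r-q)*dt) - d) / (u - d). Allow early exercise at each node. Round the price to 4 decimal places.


dt = T/N = 0.375000
u = exp(sigma*sqrt(dt)) = 1.076252; d = 1/u = 0.929150
p = (exp((r-q)*dt) - d) / (u - d) = 0.496950
Discount per step: exp(-r*dt) = 0.985481
Stock lattice S(k, i) with i counting down-moves:
  k=0: S(0,0) = 0.8600
  k=1: S(1,0) = 0.9256; S(1,1) = 0.7991
  k=2: S(2,0) = 0.9962; S(2,1) = 0.8600; S(2,2) = 0.7425
Terminal payoffs V(N, i) = max(S_T - K, 0):
  V(2,0) = 0.106154; V(2,1) = 0.000000; V(2,2) = 0.000000
Backward induction: V(k, i) = exp(-r*dt) * [p * V(k+1, i) + (1-p) * V(k+1, i+1)]; then take max(V_cont, immediate exercise) for American.
  V(1,0) = exp(-r*dt) * [p*0.106154 + (1-p)*0.000000] = 0.051987; exercise = 0.035577; V(1,0) = max -> 0.051987
  V(1,1) = exp(-r*dt) * [p*0.000000 + (1-p)*0.000000] = 0.000000; exercise = 0.000000; V(1,1) = max -> 0.000000
  V(0,0) = exp(-r*dt) * [p*0.051987 + (1-p)*0.000000] = 0.025460; exercise = 0.000000; V(0,0) = max -> 0.025460

Answer: Price = V(0,0) = 0.0255


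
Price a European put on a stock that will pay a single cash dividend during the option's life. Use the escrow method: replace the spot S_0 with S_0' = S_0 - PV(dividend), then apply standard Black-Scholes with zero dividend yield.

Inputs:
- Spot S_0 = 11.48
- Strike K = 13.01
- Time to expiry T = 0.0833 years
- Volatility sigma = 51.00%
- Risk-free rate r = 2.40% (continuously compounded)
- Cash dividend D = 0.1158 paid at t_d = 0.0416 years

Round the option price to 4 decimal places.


PV(D) = D * exp(-r * t_d) = 0.1158 * 0.99900210 = 0.11568444
S_0' = S_0 - PV(D) = 11.4800 - 0.11568444 = 11.36431556
d1 = (ln(S_0'/K) + (r + sigma^2/2)*T) / (sigma*sqrt(T)) = -0.83160300
d2 = d1 - sigma*sqrt(T) = -0.97879787
exp(-rT) = 0.99800280
N(-d1) = 0.79718347; N(-d2) = 0.83616007
P = K * exp(-rT) * N(-d2) - S_0' * N(-d1) = 13.0100 * 0.99800280 * 0.83616007 - 11.36431556 * 0.79718347 = 1.7973

Answer: Price = 1.7973


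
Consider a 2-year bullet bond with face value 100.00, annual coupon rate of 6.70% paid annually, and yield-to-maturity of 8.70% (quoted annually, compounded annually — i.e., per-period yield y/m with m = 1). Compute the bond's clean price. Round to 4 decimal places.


Coupon per period c = face * coupon_rate / m = 6.700000
Periods per year m = 1; per-period yield y/m = 0.087000
Number of cashflows N = 2
Cashflows (t years, CF_t, discount factor 1/(1+y/m)^(m*t), PV):
  t = 1.0000: CF_t = 6.700000, DF = 0.919963, PV = 6.163753
  t = 2.0000: CF_t = 106.700000, DF = 0.846332, PV = 90.303656
Price P = sum_t PV_t = 96.467409

Answer: Price = 96.4674


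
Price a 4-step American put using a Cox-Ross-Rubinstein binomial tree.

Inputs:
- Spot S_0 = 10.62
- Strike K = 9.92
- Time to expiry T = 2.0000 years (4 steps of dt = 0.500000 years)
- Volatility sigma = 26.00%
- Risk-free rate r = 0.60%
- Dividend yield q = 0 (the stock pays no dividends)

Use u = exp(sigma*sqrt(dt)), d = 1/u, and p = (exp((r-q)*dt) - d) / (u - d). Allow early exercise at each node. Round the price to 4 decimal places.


Answer: Price = V(0,0) = 1.1328

Derivation:
dt = T/N = 0.500000
u = exp(sigma*sqrt(dt)) = 1.201833; d = 1/u = 0.832062
p = (exp((r-q)*dt) - d) / (u - d) = 0.462292
Discount per step: exp(-r*dt) = 0.997004
Stock lattice S(k, i) with i counting down-moves:
  k=0: S(0,0) = 10.6200
  k=1: S(1,0) = 12.7635; S(1,1) = 8.8365
  k=2: S(2,0) = 15.3396; S(2,1) = 10.6200; S(2,2) = 7.3525
  k=3: S(3,0) = 18.4356; S(3,1) = 12.7635; S(3,2) = 8.8365; S(3,3) = 6.1178
  k=4: S(4,0) = 22.1565; S(4,1) = 15.3396; S(4,2) = 10.6200; S(4,3) = 7.3525; S(4,4) = 5.0904
Terminal payoffs V(N, i) = max(K - S_T, 0):
  V(4,0) = 0.000000; V(4,1) = 0.000000; V(4,2) = 0.000000; V(4,3) = 2.567477; V(4,4) = 4.829643
Backward induction: V(k, i) = exp(-r*dt) * [p * V(k+1, i) + (1-p) * V(k+1, i+1)]; then take max(V_cont, immediate exercise) for American.
  V(3,0) = exp(-r*dt) * [p*0.000000 + (1-p)*0.000000] = 0.000000; exercise = 0.000000; V(3,0) = max -> 0.000000
  V(3,1) = exp(-r*dt) * [p*0.000000 + (1-p)*0.000000] = 0.000000; exercise = 0.000000; V(3,1) = max -> 0.000000
  V(3,2) = exp(-r*dt) * [p*0.000000 + (1-p)*2.567477] = 1.376417; exercise = 1.083497; V(3,2) = max -> 1.376417
  V(3,3) = exp(-r*dt) * [p*2.567477 + (1-p)*4.829643] = 3.772526; exercise = 3.802242; V(3,3) = max -> 3.802242
  V(2,0) = exp(-r*dt) * [p*0.000000 + (1-p)*0.000000] = 0.000000; exercise = 0.000000; V(2,0) = max -> 0.000000
  V(2,1) = exp(-r*dt) * [p*0.000000 + (1-p)*1.376417] = 0.737893; exercise = 0.000000; V(2,1) = max -> 0.737893
  V(2,2) = exp(-r*dt) * [p*1.376417 + (1-p)*3.802242] = 2.672771; exercise = 2.567477; V(2,2) = max -> 2.672771
  V(1,0) = exp(-r*dt) * [p*0.000000 + (1-p)*0.737893] = 0.395582; exercise = 0.000000; V(1,0) = max -> 0.395582
  V(1,1) = exp(-r*dt) * [p*0.737893 + (1-p)*2.672771] = 1.772964; exercise = 1.083497; V(1,1) = max -> 1.772964
  V(0,0) = exp(-r*dt) * [p*0.395582 + (1-p)*1.772964] = 1.132807; exercise = 0.000000; V(0,0) = max -> 1.132807


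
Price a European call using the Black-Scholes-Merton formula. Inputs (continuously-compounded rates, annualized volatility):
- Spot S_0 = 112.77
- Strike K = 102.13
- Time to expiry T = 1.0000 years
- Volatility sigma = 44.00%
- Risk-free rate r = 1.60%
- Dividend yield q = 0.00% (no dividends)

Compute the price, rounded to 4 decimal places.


d1 = (ln(S/K) + (r - q + 0.5*sigma^2) * T) / (sigma * sqrt(T)) = 0.48159962
d2 = d1 - sigma * sqrt(T) = 0.04159962
exp(-rT) = 0.98412732; exp(-qT) = 1.00000000
C = S_0 * exp(-qT) * N(d1) - K * exp(-rT) * N(d2)
N(d1) = 0.68495480; N(d2) = 0.51659106
C = 112.7700 * 1.00000000 * 0.68495480 - 102.1300 * 0.98412732 * 0.51659106 = 25.3203

Answer: Price = 25.3203


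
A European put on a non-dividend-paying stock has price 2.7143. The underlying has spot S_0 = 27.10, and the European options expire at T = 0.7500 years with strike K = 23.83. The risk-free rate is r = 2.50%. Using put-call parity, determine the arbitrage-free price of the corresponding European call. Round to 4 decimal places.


Put-call parity: C - P = S_0 * exp(-qT) - K * exp(-rT).
S_0 * exp(-qT) = 27.1000 * 1.00000000 = 27.10000000
K * exp(-rT) = 23.8300 * 0.98142469 = 23.38735031
C = P + S*exp(-qT) - K*exp(-rT)
C = 2.7143 + 27.10000000 - 23.38735031 = 6.4269

Answer: Call price = 6.4269


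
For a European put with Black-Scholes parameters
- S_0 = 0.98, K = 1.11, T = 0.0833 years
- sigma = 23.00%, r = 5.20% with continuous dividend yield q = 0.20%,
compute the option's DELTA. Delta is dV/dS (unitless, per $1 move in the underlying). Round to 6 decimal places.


d1 = -1.7805193670; d2 = -1.8469013676
phi(d1) = 0.0817521523; exp(-qT) = 0.9998334139; exp(-rT) = 0.9956777678
N(-d1) = 0.9625044987
Delta = -exp(-qT) * N(-d1) = -0.9998334139 * 0.9625044987 = -0.962344

Answer: Delta = -0.962344


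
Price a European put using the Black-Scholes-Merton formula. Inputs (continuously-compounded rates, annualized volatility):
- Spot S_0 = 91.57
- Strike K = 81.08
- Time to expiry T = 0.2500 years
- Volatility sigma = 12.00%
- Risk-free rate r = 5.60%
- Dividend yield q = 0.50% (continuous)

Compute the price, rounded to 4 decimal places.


d1 = (ln(S/K) + (r - q + 0.5*sigma^2) * T) / (sigma * sqrt(T)) = 2.27028976
d2 = d1 - sigma * sqrt(T) = 2.21028976
exp(-rT) = 0.98609754; exp(-qT) = 0.99875078
P = K * exp(-rT) * N(-d2) - S_0 * exp(-qT) * N(-d1)
N(-d1) = 0.01159500; N(-d2) = 0.01354253
P = 81.0800 * 0.98609754 * 0.01354253 - 91.5700 * 0.99875078 * 0.01159500 = 0.0223

Answer: Price = 0.0223


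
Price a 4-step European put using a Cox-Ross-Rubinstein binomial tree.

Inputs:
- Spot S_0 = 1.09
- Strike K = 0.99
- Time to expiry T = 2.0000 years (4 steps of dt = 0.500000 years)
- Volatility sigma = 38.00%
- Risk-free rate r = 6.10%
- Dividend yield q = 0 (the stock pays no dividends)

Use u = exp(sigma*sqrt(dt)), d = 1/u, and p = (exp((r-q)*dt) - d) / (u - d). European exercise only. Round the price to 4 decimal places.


dt = T/N = 0.500000
u = exp(sigma*sqrt(dt)) = 1.308263; d = 1/u = 0.764372
p = (exp((r-q)*dt) - d) / (u - d) = 0.490167
Discount per step: exp(-r*dt) = 0.969960
Stock lattice S(k, i) with i counting down-moves:
  k=0: S(0,0) = 1.0900
  k=1: S(1,0) = 1.4260; S(1,1) = 0.8332
  k=2: S(2,0) = 1.8656; S(2,1) = 1.0900; S(2,2) = 0.6368
  k=3: S(3,0) = 2.4407; S(3,1) = 1.4260; S(3,2) = 0.8332; S(3,3) = 0.4868
  k=4: S(4,0) = 3.1931; S(4,1) = 1.8656; S(4,2) = 1.0900; S(4,3) = 0.6368; S(4,4) = 0.3721
Terminal payoffs V(N, i) = max(K - S_T, 0):
  V(4,0) = 0.000000; V(4,1) = 0.000000; V(4,2) = 0.000000; V(4,3) = 0.353151; V(4,4) = 0.617912
Backward induction: V(k, i) = exp(-r*dt) * [p * V(k+1, i) + (1-p) * V(k+1, i+1)].
  V(3,0) = exp(-r*dt) * [p*0.000000 + (1-p)*0.000000] = 0.000000
  V(3,1) = exp(-r*dt) * [p*0.000000 + (1-p)*0.000000] = 0.000000
  V(3,2) = exp(-r*dt) * [p*0.000000 + (1-p)*0.353151] = 0.174640
  V(3,3) = exp(-r*dt) * [p*0.353151 + (1-p)*0.617912] = 0.473472
  V(2,0) = exp(-r*dt) * [p*0.000000 + (1-p)*0.000000] = 0.000000
  V(2,1) = exp(-r*dt) * [p*0.000000 + (1-p)*0.174640] = 0.086362
  V(2,2) = exp(-r*dt) * [p*0.174640 + (1-p)*0.473472] = 0.317171
  V(1,0) = exp(-r*dt) * [p*0.000000 + (1-p)*0.086362] = 0.042708
  V(1,1) = exp(-r*dt) * [p*0.086362 + (1-p)*0.317171] = 0.197907
  V(0,0) = exp(-r*dt) * [p*0.042708 + (1-p)*0.197907] = 0.118174

Answer: Price = V(0,0) = 0.1182


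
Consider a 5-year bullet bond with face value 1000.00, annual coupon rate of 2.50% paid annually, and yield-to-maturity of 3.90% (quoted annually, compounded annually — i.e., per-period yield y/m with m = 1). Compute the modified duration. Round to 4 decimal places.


Coupon per period c = face * coupon_rate / m = 25.000000
Periods per year m = 1; per-period yield y/m = 0.039000
Number of cashflows N = 5
Cashflows (t years, CF_t, discount factor 1/(1+y/m)^(m*t), PV):
  t = 1.0000: CF_t = 25.000000, DF = 0.962464, PV = 24.061598
  t = 2.0000: CF_t = 25.000000, DF = 0.926337, PV = 23.158419
  t = 3.0000: CF_t = 25.000000, DF = 0.891566, PV = 22.289143
  t = 4.0000: CF_t = 25.000000, DF = 0.858100, PV = 21.452495
  t = 5.0000: CF_t = 1025.000000, DF = 0.825890, PV = 846.537356
Price P = sum_t PV_t = 937.499012
First compute Macaulay numerator sum_t t * PV_t:
  t * PV_t at t = 1.0000: 24.061598
  t * PV_t at t = 2.0000: 46.316839
  t * PV_t at t = 3.0000: 66.867428
  t * PV_t at t = 4.0000: 85.809982
  t * PV_t at t = 5.0000: 4232.686782
Macaulay duration D = 4455.742628 / 937.499012 = 4.752797
Modified duration = D / (1 + y/m) = 4.752797 / (1 + 0.039000) = 4.574396

Answer: Modified duration = 4.5744


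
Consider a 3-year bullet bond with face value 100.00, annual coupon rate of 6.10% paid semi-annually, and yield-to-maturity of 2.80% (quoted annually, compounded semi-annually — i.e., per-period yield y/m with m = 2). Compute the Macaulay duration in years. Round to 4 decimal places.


Coupon per period c = face * coupon_rate / m = 3.050000
Periods per year m = 2; per-period yield y/m = 0.014000
Number of cashflows N = 6
Cashflows (t years, CF_t, discount factor 1/(1+y/m)^(m*t), PV):
  t = 0.5000: CF_t = 3.050000, DF = 0.986193, PV = 3.007890
  t = 1.0000: CF_t = 3.050000, DF = 0.972577, PV = 2.966360
  t = 1.5000: CF_t = 3.050000, DF = 0.959149, PV = 2.925405
  t = 2.0000: CF_t = 3.050000, DF = 0.945906, PV = 2.885015
  t = 2.5000: CF_t = 3.050000, DF = 0.932847, PV = 2.845182
  t = 3.0000: CF_t = 103.050000, DF = 0.919967, PV = 94.802604
Price P = sum_t PV_t = 109.432455
Macaulay numerator sum_t t * PV_t:
  t * PV_t at t = 0.5000: 1.503945
  t * PV_t at t = 1.0000: 2.966360
  t * PV_t at t = 1.5000: 4.388107
  t * PV_t at t = 2.0000: 5.770029
  t * PV_t at t = 2.5000: 7.112955
  t * PV_t at t = 3.0000: 284.407812
Macaulay duration D = (sum_t t * PV_t) / P = 306.149209 / 109.432455 = 2.797609

Answer: Macaulay duration = 2.7976 years


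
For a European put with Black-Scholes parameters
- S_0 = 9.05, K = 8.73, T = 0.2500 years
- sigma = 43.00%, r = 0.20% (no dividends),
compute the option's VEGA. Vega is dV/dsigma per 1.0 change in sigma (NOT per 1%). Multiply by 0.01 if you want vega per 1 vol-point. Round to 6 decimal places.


d1 = 0.2772645947; d2 = 0.0622645947
phi(d1) = 0.3838987777; exp(-qT) = 1.0000000000; exp(-rT) = 0.9995001250
Vega = S * exp(-qT) * phi(d1) * sqrt(T) = 9.0500 * 1.0000000000 * 0.3838987777 * 0.5000000000 = 1.737142

Answer: Vega = 1.737142


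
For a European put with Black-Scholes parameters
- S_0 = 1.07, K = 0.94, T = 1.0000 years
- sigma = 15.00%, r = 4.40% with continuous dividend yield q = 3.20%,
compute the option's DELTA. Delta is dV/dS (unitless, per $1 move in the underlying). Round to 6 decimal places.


d1 = 1.0185603479; d2 = 0.8685603479
phi(d1) = 0.2374801770; exp(-qT) = 0.9685065821; exp(-rT) = 0.9569539575
N(-d1) = 0.1542058685
Delta = -exp(-qT) * N(-d1) = -0.9685065821 * 0.1542058685 = -0.149349

Answer: Delta = -0.149349


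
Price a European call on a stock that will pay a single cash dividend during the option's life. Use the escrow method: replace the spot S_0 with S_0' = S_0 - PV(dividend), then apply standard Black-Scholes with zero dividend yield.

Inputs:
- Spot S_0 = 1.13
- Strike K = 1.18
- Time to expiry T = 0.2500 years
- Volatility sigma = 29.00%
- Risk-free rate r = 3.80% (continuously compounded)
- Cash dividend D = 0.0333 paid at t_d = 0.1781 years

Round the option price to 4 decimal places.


Answer: Price = 0.0357

Derivation:
PV(D) = D * exp(-r * t_d) = 0.0333 * 0.99325505 = 0.03307539
S_0' = S_0 - PV(D) = 1.1300 - 0.03307539 = 1.09692461
d1 = (ln(S_0'/K) + (r + sigma^2/2)*T) / (sigma*sqrt(T)) = -0.36545853
d2 = d1 - sigma*sqrt(T) = -0.51045853
exp(-rT) = 0.99054498
N(d1) = 0.35738458; N(d2) = 0.30486513
C = S_0' * N(d1) - K * exp(-rT) * N(d2) = 1.09692461 * 0.35738458 - 1.1800 * 0.99054498 * 0.30486513 = 0.0357


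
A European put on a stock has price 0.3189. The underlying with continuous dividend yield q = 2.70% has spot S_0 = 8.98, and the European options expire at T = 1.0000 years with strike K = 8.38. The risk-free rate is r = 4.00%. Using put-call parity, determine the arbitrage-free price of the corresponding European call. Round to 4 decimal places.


Answer: Call price = 1.0083

Derivation:
Put-call parity: C - P = S_0 * exp(-qT) - K * exp(-rT).
S_0 * exp(-qT) = 8.9800 * 0.97336124 = 8.74078395
K * exp(-rT) = 8.3800 * 0.96078944 = 8.05141550
C = P + S*exp(-qT) - K*exp(-rT)
C = 0.3189 + 8.74078395 - 8.05141550 = 1.0083


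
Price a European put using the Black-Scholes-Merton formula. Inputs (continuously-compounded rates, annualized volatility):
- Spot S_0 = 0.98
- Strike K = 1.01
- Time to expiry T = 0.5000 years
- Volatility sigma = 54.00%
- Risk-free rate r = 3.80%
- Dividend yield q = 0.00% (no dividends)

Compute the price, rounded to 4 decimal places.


d1 = (ln(S/K) + (r - q + 0.5*sigma^2) * T) / (sigma * sqrt(T)) = 0.16170998
d2 = d1 - sigma * sqrt(T) = -0.22012768
exp(-rT) = 0.98117936; exp(-qT) = 1.00000000
P = K * exp(-rT) * N(-d2) - S_0 * exp(-qT) * N(-d1)
N(-d1) = 0.43576712; N(-d2) = 0.58711414
P = 1.0100 * 0.98117936 * 0.58711414 - 0.9800 * 1.00000000 * 0.43576712 = 0.1548

Answer: Price = 0.1548
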